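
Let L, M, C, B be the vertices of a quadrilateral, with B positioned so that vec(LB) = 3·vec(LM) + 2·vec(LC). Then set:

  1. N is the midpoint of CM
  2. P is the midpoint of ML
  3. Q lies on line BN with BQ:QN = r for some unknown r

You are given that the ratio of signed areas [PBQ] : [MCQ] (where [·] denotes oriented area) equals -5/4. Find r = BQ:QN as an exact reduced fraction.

r = 4

Set L = (0, 0), M = (1, 0), C = (0, 1), B = (3, 2); any affine frame gives the same invariant.
1. N is the midpoint of CM ⇒ N = (1/2, 1/2)
2. P is the midpoint of ML ⇒ P = (1/2, 0)
3. With BQ:QN = r, write λ = r/(r+1) so Q = B + λ·(N−B); Q is affine-linear in λ
Every point depending on Q is an affine combination of Q and λ-independent points, so each such coordinate is linear in λ; the λ² term in each signed area is a multiple of (N−B)×(N−B) = 0, so 2·[PBQ] and 2·[MCQ] are each linear in λ. Evaluating at λ=0 and λ=1:
  2·[PBQ] = 5/4·λ,   2·[MCQ] = 4·λ − 4
So [PBQ]:[MCQ] = (5/4·λ) / (4·λ − 4). Setting this equal to -5/4:
  5/4·λ = -5/4·(4·λ − 4)  ⇒  λ = 4/5
Then r = λ/(1−λ) = (4/5)/(1/5) = 4. Check: with r = 4, Q = (1, 4/5) and [PBQ]:[MCQ] = -5/4 as required.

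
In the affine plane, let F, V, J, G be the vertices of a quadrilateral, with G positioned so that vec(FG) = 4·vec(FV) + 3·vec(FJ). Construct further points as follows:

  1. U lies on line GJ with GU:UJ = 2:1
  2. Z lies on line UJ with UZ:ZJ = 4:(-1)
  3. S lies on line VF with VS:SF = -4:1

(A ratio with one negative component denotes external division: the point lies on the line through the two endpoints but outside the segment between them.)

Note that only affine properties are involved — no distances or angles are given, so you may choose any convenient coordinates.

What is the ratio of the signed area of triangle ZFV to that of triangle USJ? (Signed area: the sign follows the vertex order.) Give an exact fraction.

[ZFV]:[USJ] = -7/10

Choose coordinates F = (0, 0), V = (1, 0), J = (0, 1), G = (4, 3).
1. U lies on line GJ with GU:UJ = 2:1 ⇒ U = (4/3, 5/3)
2. Z lies on line UJ with UZ:ZJ = 4:(-1) ⇒ Z = (-4/9, 7/9)
3. S lies on line VF with VS:SF = -4:1 ⇒ S = (-1/3, 0)
2·[ZFV] = 7/9, 2·[USJ] = -10/9
[ZFV]:[USJ] = 7/9:-10/9 = -7/10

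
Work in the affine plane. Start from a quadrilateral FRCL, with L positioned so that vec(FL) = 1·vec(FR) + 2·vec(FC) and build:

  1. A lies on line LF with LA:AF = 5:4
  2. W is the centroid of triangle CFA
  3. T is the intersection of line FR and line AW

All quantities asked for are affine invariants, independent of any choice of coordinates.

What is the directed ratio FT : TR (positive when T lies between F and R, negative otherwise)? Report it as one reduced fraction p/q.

Set F = (0, 0), R = (1, 0), C = (0, 1), L = (1, 2); any affine frame gives the same invariant.
1. A lies on line LF with LA:AF = 5:4 ⇒ A = (4/9, 8/9)
2. W is the centroid of triangle CFA ⇒ W = (4/27, 17/27)
3. T is the intersection of line FR and line AW ⇒ T = (-4/7, 0)
T = F + t·(R−F) with t = -4/7, so FT:TR = t:(1−t) = -4/7:11/7

FT:TR = -4/11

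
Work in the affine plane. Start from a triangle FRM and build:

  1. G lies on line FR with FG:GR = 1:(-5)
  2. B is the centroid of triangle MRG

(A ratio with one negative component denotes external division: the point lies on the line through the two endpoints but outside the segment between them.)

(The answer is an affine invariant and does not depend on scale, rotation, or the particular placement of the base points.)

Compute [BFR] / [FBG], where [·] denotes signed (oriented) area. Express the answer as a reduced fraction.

Work in coordinates with F = (0, 0), R = (1, 0), M = (0, 1).
1. G lies on line FR with FG:GR = 1:(-5) ⇒ G = (-1/4, 0)
2. B is the centroid of triangle MRG ⇒ B = (1/4, 1/3)
2·[BFR] = 1/3, 2·[FBG] = 1/12
[BFR]:[FBG] = 1/3:1/12 = 4

[BFR]:[FBG] = 4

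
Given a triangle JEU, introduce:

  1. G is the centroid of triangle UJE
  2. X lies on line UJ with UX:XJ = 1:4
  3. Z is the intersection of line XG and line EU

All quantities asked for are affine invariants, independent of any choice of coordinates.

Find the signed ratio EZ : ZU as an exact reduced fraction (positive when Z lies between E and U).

EZ:ZU = -3

Assign J = (0, 0), E = (1, 0), U = (0, 1) — the answer is frame-independent, so this choice is without loss of generality.
1. G is the centroid of triangle UJE ⇒ G = (1/3, 1/3)
2. X lies on line UJ with UX:XJ = 1:4 ⇒ X = (0, 4/5)
3. Z is the intersection of line XG and line EU ⇒ Z = (-1/2, 3/2)
Z = E + t·(U−E) with t = 3/2, so EZ:ZU = t:(1−t) = 3/2:-1/2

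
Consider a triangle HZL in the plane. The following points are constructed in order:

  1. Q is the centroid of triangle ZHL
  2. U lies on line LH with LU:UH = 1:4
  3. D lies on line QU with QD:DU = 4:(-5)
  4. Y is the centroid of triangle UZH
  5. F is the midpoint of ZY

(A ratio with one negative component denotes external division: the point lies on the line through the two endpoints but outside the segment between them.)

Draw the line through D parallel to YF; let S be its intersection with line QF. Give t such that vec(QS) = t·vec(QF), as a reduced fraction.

Work in coordinates with H = (0, 0), Z = (1, 0), L = (0, 1).
1. Q is the centroid of triangle ZHL ⇒ Q = (1/3, 1/3)
2. U lies on line LH with LU:UH = 1:4 ⇒ U = (0, 4/5)
3. D lies on line QU with QD:DU = 4:(-5) ⇒ D = (5/3, -23/15)
4. Y is the centroid of triangle UZH ⇒ Y = (1/3, 4/15)
5. F is the midpoint of ZY ⇒ F = (2/3, 2/15)
through D parallel to YF: direction (1/3, -2/15); meets QF at S = (7, -11/3)
S = Q + t·(F−Q) with t = 20

t = 20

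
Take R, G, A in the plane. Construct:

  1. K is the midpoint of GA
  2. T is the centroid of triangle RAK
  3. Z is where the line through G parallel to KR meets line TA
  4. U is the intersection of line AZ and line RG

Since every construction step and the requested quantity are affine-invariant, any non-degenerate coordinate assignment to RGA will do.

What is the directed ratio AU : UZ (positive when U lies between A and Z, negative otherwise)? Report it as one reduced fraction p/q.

AU:UZ = 2

Assign R = (0, 0), G = (1, 0), A = (0, 1) — the answer is frame-independent, so this choice is without loss of generality.
1. K is the midpoint of GA ⇒ K = (1/2, 1/2)
2. T is the centroid of triangle RAK ⇒ T = (1/6, 1/2)
3. Z is where the line through G parallel to KR meets line TA ⇒ Z = (1/2, -1/2)
4. U is the intersection of line AZ and line RG ⇒ U = (1/3, 0)
U = A + t·(Z−A) with t = 2/3, so AU:UZ = t:(1−t) = 2/3:1/3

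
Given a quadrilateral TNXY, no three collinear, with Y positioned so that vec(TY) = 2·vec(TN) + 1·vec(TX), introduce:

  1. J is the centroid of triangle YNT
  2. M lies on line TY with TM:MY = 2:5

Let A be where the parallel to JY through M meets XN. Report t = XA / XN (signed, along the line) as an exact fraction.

Assign T = (0, 0), N = (1, 0), X = (0, 1), Y = (2, 1) — the answer is frame-independent, so this choice is without loss of generality.
1. J is the centroid of triangle YNT ⇒ J = (1, 1/3)
2. M lies on line TY with TM:MY = 2:5 ⇒ M = (4/7, 2/7)
through M parallel to JY: direction (1, 2/3); meets XN at A = (23/35, 12/35)
A = X + t·(N−X) with t = 23/35

t = 23/35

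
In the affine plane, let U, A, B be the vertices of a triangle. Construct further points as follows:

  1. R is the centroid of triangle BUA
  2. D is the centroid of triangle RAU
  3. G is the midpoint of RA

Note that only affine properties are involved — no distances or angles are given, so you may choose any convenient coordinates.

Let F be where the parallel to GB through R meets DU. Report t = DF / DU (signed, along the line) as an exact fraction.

Set U = (0, 0), A = (1, 0), B = (0, 1); any affine frame gives the same invariant.
1. R is the centroid of triangle BUA ⇒ R = (1/3, 1/3)
2. D is the centroid of triangle RAU ⇒ D = (4/9, 1/9)
3. G is the midpoint of RA ⇒ G = (2/3, 1/6)
through R parallel to GB: direction (-2/3, 5/6); meets DU at F = (1/2, 1/8)
F = D + t·(U−D) with t = -1/8

t = -1/8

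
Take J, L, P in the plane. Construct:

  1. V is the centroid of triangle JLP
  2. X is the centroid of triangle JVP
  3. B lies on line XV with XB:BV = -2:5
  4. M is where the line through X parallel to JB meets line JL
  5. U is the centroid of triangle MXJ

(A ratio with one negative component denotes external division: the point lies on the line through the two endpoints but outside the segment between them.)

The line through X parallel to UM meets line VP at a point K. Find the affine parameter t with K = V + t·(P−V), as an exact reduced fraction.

Set J = (0, 0), L = (1, 0), P = (0, 1); any affine frame gives the same invariant.
1. V is the centroid of triangle JLP ⇒ V = (1/3, 1/3)
2. X is the centroid of triangle JVP ⇒ X = (1/9, 4/9)
3. B lies on line XV with XB:BV = -2:5 ⇒ B = (-1/27, 14/27)
4. M is where the line through X parallel to JB meets line JL ⇒ M = (1/7, 0)
5. U is the centroid of triangle MXJ ⇒ U = (16/189, 4/27)
through X parallel to UM: direction (11/189, -4/27); meets VP at K = (-1/2, 2)
K = V + t·(P−V) with t = 5/2

t = 5/2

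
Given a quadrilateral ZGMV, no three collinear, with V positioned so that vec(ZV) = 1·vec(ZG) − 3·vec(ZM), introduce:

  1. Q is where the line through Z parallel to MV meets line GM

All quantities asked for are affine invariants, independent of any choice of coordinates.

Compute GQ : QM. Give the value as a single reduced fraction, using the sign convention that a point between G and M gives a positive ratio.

GQ:QM = -4

Choose coordinates Z = (0, 0), G = (1, 0), M = (0, 1), V = (1, -3).
1. Q is where the line through Z parallel to MV meets line GM ⇒ Q = (-1/3, 4/3)
Q = G + t·(M−G) with t = 4/3, so GQ:QM = t:(1−t) = 4/3:-1/3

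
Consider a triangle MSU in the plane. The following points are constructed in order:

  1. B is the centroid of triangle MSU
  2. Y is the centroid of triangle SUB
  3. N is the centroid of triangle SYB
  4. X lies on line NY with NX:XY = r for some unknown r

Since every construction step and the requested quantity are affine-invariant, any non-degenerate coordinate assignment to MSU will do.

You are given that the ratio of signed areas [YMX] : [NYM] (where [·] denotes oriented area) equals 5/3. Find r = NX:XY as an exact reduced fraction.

Set M = (0, 0), S = (1, 0), U = (0, 1); any affine frame gives the same invariant.
1. B is the centroid of triangle MSU ⇒ B = (1/3, 1/3)
2. Y is the centroid of triangle SUB ⇒ Y = (4/9, 4/9)
3. N is the centroid of triangle SYB ⇒ N = (16/27, 7/27)
4. With NX:XY = r, write λ = r/(r+1) so X = N + λ·(Y−N); X is affine-linear in λ
Every point depending on X is an affine combination of X and λ-independent points, so each such coordinate is linear in λ; the λ² term in each signed area is a multiple of (Y−N)×(Y−N) = 0, so 2·[YMX] and 2·[NYM] are each linear in λ. Evaluating at λ=0 and λ=1:
  2·[YMX] = -4/27·λ + 4/27,   2·[NYM] = 4/27
So [YMX]:[NYM] = (-4/27·λ + 4/27) / (4/27). Setting this equal to 5/3:
  -4/27·λ + 4/27 = 5/3·(4/27)  ⇒  λ = -2/3
Then r = λ/(1−λ) = (-2/3)/(5/3) = -2/5. Check: with r = -2/5, X = (56/81, 11/81) and [YMX]:[NYM] = 5/3 as required.

r = -2/5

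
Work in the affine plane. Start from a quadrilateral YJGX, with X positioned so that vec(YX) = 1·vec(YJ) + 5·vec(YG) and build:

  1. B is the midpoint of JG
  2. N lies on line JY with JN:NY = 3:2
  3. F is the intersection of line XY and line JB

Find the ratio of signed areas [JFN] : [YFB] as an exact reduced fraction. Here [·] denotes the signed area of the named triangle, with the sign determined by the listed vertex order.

Set Y = (0, 0), J = (1, 0), G = (0, 1), X = (1, 5); any affine frame gives the same invariant.
1. B is the midpoint of JG ⇒ B = (1/2, 1/2)
2. N lies on line JY with JN:NY = 3:2 ⇒ N = (2/5, 0)
3. F is the intersection of line XY and line JB ⇒ F = (1/6, 5/6)
2·[JFN] = 1/2, 2·[YFB] = -1/3
[JFN]:[YFB] = 1/2:-1/3 = -3/2

[JFN]:[YFB] = -3/2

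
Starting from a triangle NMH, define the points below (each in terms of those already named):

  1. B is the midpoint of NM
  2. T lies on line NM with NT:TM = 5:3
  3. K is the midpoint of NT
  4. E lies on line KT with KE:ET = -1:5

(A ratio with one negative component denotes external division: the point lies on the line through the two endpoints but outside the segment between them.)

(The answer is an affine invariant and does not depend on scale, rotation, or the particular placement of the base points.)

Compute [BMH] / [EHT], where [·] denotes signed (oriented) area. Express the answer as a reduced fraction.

[BMH]:[EHT] = -32/25

Assign N = (0, 0), M = (1, 0), H = (0, 1) — the answer is frame-independent, so this choice is without loss of generality.
1. B is the midpoint of NM ⇒ B = (1/2, 0)
2. T lies on line NM with NT:TM = 5:3 ⇒ T = (5/8, 0)
3. K is the midpoint of NT ⇒ K = (5/16, 0)
4. E lies on line KT with KE:ET = -1:5 ⇒ E = (15/64, 0)
2·[BMH] = 1/2, 2·[EHT] = -25/64
[BMH]:[EHT] = 1/2:-25/64 = -32/25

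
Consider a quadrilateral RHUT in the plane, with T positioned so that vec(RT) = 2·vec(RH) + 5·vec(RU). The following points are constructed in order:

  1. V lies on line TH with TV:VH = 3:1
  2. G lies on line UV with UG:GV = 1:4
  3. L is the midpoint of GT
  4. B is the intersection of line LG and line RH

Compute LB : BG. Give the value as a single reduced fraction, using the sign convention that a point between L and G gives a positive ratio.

LB:BG = -121/42

Choose coordinates R = (0, 0), H = (1, 0), U = (0, 1), T = (2, 5).
1. V lies on line TH with TV:VH = 3:1 ⇒ V = (5/4, 5/4)
2. G lies on line UV with UG:GV = 1:4 ⇒ G = (1/4, 21/20)
3. L is the midpoint of GT ⇒ L = (9/8, 121/40)
4. B is the intersection of line LG and line RH ⇒ B = (-17/79, 0)
B = L + t·(G−L) with t = 121/79, so LB:BG = t:(1−t) = 121/79:-42/79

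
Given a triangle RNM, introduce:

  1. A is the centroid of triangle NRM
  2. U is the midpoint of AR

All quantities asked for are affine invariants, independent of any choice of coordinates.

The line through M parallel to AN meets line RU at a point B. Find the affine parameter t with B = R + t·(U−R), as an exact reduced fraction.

t = 4

Choose coordinates R = (0, 0), N = (1, 0), M = (0, 1).
1. A is the centroid of triangle NRM ⇒ A = (1/3, 1/3)
2. U is the midpoint of AR ⇒ U = (1/6, 1/6)
through M parallel to AN: direction (2/3, -1/3); meets RU at B = (2/3, 2/3)
B = R + t·(U−R) with t = 4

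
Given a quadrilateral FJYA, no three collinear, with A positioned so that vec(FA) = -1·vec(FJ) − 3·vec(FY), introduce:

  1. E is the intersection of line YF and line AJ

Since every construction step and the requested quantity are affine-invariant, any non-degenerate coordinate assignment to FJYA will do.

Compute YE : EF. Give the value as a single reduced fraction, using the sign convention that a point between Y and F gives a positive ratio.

Work in coordinates with F = (0, 0), J = (1, 0), Y = (0, 1), A = (-1, -3).
1. E is the intersection of line YF and line AJ ⇒ E = (0, -3/2)
E = Y + t·(F−Y) with t = 5/2, so YE:EF = t:(1−t) = 5/2:-3/2

YE:EF = -5/3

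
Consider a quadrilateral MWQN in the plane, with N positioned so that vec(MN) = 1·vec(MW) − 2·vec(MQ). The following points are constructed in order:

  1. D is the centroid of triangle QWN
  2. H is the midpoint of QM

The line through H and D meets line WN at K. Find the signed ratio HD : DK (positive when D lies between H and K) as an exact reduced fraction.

HD:DK = 2

Work in coordinates with M = (0, 0), W = (1, 0), Q = (0, 1), N = (1, -2).
1. D is the centroid of triangle QWN ⇒ D = (2/3, -1/3)
2. H is the midpoint of QM ⇒ H = (0, 1/2)
line HD meets WN at K = (1, -3/4)
D = H + t·(K−H) with t = 2/3, so HD:DK = 2/3:1/3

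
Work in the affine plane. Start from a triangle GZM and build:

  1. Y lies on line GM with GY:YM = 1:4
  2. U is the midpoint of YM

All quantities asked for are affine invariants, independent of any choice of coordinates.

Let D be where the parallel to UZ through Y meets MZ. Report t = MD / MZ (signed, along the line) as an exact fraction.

t = 2

Choose coordinates G = (0, 0), Z = (1, 0), M = (0, 1).
1. Y lies on line GM with GY:YM = 1:4 ⇒ Y = (0, 1/5)
2. U is the midpoint of YM ⇒ U = (0, 3/5)
through Y parallel to UZ: direction (1, -3/5); meets MZ at D = (2, -1)
D = M + t·(Z−M) with t = 2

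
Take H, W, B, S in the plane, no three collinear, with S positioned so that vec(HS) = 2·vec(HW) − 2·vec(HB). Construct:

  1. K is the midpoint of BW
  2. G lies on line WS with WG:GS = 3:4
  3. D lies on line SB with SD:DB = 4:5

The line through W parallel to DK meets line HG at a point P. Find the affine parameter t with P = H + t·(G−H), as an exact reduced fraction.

t = 49/48

Assign H = (0, 0), W = (1, 0), B = (0, 1), S = (2, -2) — the answer is frame-independent, so this choice is without loss of generality.
1. K is the midpoint of BW ⇒ K = (1/2, 1/2)
2. G lies on line WS with WG:GS = 3:4 ⇒ G = (10/7, -6/7)
3. D lies on line SB with SD:DB = 4:5 ⇒ D = (10/9, -2/3)
through W parallel to DK: direction (-11/18, 7/6); meets HG at P = (35/24, -7/8)
P = H + t·(G−H) with t = 49/48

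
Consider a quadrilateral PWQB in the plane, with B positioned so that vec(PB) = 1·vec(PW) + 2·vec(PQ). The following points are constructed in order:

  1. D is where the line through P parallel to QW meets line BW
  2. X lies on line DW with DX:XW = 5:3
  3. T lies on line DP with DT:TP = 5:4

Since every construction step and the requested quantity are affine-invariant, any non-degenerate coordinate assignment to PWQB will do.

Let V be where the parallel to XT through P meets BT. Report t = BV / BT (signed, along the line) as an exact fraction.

t = 15/19

Set P = (0, 0), W = (1, 0), Q = (0, 1), B = (1, 2); any affine frame gives the same invariant.
1. D is where the line through P parallel to QW meets line BW ⇒ D = (1, -1)
2. X lies on line DW with DX:XW = 5:3 ⇒ X = (1, -3/8)
3. T lies on line DP with DT:TP = 5:4 ⇒ T = (4/9, -4/9)
through P parallel to XT: direction (-5/9, -5/72); meets BT at V = (32/57, 4/57)
V = B + t·(T−B) with t = 15/19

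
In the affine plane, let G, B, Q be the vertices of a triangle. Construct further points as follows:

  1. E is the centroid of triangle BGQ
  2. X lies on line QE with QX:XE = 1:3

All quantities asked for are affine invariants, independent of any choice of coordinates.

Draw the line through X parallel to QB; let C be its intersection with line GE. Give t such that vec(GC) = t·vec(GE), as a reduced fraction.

Choose coordinates G = (0, 0), B = (1, 0), Q = (0, 1).
1. E is the centroid of triangle BGQ ⇒ E = (1/3, 1/3)
2. X lies on line QE with QX:XE = 1:3 ⇒ X = (1/12, 5/6)
through X parallel to QB: direction (1, -1); meets GE at C = (11/24, 11/24)
C = G + t·(E−G) with t = 11/8

t = 11/8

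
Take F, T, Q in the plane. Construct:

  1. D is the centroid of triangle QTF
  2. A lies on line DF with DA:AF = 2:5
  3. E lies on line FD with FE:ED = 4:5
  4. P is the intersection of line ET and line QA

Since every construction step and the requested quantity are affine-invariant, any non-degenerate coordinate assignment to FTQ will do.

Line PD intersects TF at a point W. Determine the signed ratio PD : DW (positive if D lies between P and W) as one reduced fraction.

PD:DW = -18/29

Choose coordinates F = (0, 0), T = (1, 0), Q = (0, 1).
1. D is the centroid of triangle QTF ⇒ D = (1/3, 1/3)
2. A lies on line DF with DA:AF = 2:5 ⇒ A = (5/21, 5/21)
3. E lies on line FD with FE:ED = 4:5 ⇒ E = (4/27, 4/27)
4. P is the intersection of line ET and line QA ⇒ P = (95/348, 11/87)
line PD meets TF at W = (17/72, 0)
D = P + t·(W−P) with t = -18/11, so PD:DW = -18/11:29/11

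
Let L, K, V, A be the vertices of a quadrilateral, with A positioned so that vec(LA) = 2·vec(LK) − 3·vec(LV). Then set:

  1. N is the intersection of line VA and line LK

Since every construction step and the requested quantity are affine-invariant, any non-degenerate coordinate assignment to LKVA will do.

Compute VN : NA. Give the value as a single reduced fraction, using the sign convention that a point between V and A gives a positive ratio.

VN:NA = 1/3

Set L = (0, 0), K = (1, 0), V = (0, 1), A = (2, -3); any affine frame gives the same invariant.
1. N is the intersection of line VA and line LK ⇒ N = (1/2, 0)
N = V + t·(A−V) with t = 1/4, so VN:NA = t:(1−t) = 1/4:3/4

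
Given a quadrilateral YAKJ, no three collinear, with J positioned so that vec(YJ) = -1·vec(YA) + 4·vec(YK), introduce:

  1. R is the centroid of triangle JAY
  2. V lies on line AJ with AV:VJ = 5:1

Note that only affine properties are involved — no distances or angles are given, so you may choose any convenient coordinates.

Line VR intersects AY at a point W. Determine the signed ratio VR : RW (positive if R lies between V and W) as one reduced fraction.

Work in coordinates with Y = (0, 0), A = (1, 0), K = (0, 1), J = (-1, 4).
1. R is the centroid of triangle JAY ⇒ R = (0, 4/3)
2. V lies on line AJ with AV:VJ = 5:1 ⇒ V = (-2/3, 10/3)
line VR meets AY at W = (4/9, 0)
R = V + t·(W−V) with t = 3/5, so VR:RW = 3/5:2/5

VR:RW = 3/2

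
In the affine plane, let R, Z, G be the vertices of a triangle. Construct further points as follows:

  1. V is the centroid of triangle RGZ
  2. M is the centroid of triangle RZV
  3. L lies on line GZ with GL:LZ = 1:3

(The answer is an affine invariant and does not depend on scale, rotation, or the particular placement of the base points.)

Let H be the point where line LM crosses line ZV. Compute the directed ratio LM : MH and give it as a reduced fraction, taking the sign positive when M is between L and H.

LM:MH = -13/4

Work in coordinates with R = (0, 0), Z = (1, 0), G = (0, 1).
1. V is the centroid of triangle RGZ ⇒ V = (1/3, 1/3)
2. M is the centroid of triangle RZV ⇒ M = (4/9, 1/9)
3. L lies on line GZ with GL:LZ = 1:3 ⇒ L = (1/4, 3/4)
line LM meets ZV at H = (5/13, 4/13)
M = L + t·(H−L) with t = 13/9, so LM:MH = 13/9:-4/9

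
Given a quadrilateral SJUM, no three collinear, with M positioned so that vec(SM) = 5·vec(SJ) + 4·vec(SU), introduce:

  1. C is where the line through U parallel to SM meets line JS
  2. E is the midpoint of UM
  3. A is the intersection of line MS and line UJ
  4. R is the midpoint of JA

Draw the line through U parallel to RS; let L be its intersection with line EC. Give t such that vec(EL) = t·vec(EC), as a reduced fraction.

t = 11/20

Assign S = (0, 0), J = (1, 0), U = (0, 1), M = (5, 4) — the answer is frame-independent, so this choice is without loss of generality.
1. C is where the line through U parallel to SM meets line JS ⇒ C = (-5/4, 0)
2. E is the midpoint of UM ⇒ E = (5/2, 5/2)
3. A is the intersection of line MS and line UJ ⇒ A = (5/9, 4/9)
4. R is the midpoint of JA ⇒ R = (7/9, 2/9)
through U parallel to RS: direction (-7/9, -2/9); meets EC at L = (7/16, 9/8)
L = E + t·(C−E) with t = 11/20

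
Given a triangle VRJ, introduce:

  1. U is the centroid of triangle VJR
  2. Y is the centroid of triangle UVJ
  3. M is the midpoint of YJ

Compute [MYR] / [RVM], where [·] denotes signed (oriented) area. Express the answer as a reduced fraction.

[MYR]:[RVM] = -4/13

Set V = (0, 0), R = (1, 0), J = (0, 1); any affine frame gives the same invariant.
1. U is the centroid of triangle VJR ⇒ U = (1/3, 1/3)
2. Y is the centroid of triangle UVJ ⇒ Y = (1/9, 4/9)
3. M is the midpoint of YJ ⇒ M = (1/18, 13/18)
2·[MYR] = 2/9, 2·[RVM] = -13/18
[MYR]:[RVM] = 2/9:-13/18 = -4/13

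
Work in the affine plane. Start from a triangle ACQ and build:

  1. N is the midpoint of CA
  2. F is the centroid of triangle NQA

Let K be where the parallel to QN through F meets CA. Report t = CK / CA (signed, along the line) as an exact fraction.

t = 2/3

Choose coordinates A = (0, 0), C = (1, 0), Q = (0, 1).
1. N is the midpoint of CA ⇒ N = (1/2, 0)
2. F is the centroid of triangle NQA ⇒ F = (1/6, 1/3)
through F parallel to QN: direction (1/2, -1); meets CA at K = (1/3, 0)
K = C + t·(A−C) with t = 2/3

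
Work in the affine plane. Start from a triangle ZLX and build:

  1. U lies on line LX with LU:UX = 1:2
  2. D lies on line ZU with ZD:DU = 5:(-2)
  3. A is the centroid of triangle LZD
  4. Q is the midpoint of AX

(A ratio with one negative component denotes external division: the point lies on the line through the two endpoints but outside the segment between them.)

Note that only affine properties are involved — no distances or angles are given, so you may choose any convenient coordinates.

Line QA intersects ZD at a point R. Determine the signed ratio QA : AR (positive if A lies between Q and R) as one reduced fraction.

Work in coordinates with Z = (0, 0), L = (1, 0), X = (0, 1).
1. U lies on line LX with LU:UX = 1:2 ⇒ U = (2/3, 1/3)
2. D lies on line ZU with ZD:DU = 5:(-2) ⇒ D = (10/9, 5/9)
3. A is the centroid of triangle LZD ⇒ A = (19/27, 5/27)
4. Q is the midpoint of AX ⇒ Q = (19/54, 16/27)
line QA meets ZD at R = (38/63, 19/63)
A = Q + t·(R−Q) with t = 7/5, so QA:AR = 7/5:-2/5

QA:AR = -7/2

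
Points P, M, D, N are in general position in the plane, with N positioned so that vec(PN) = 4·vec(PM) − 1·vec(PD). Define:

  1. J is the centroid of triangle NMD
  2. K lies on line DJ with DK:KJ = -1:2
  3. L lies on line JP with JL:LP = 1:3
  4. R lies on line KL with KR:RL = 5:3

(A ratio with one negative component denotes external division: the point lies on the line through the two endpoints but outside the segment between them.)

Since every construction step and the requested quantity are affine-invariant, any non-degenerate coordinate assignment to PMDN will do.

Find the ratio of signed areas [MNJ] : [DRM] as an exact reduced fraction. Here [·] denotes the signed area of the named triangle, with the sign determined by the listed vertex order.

[MNJ]:[DRM] = 64/9

Work in coordinates with P = (0, 0), M = (1, 0), D = (0, 1), N = (4, -1).
1. J is the centroid of triangle NMD ⇒ J = (5/3, 0)
2. K lies on line DJ with DK:KJ = -1:2 ⇒ K = (-5/3, 2)
3. L lies on line JP with JL:LP = 1:3 ⇒ L = (5/4, 0)
4. R lies on line KL with KR:RL = 5:3 ⇒ R = (5/32, 3/4)
2·[MNJ] = 2/3, 2·[DRM] = 3/32
[MNJ]:[DRM] = 2/3:3/32 = 64/9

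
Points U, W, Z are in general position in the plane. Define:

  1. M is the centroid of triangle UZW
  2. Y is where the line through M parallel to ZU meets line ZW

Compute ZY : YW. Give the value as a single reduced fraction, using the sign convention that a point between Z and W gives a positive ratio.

ZY:YW = 1/2

Choose coordinates U = (0, 0), W = (1, 0), Z = (0, 1).
1. M is the centroid of triangle UZW ⇒ M = (1/3, 1/3)
2. Y is where the line through M parallel to ZU meets line ZW ⇒ Y = (1/3, 2/3)
Y = Z + t·(W−Z) with t = 1/3, so ZY:YW = t:(1−t) = 1/3:2/3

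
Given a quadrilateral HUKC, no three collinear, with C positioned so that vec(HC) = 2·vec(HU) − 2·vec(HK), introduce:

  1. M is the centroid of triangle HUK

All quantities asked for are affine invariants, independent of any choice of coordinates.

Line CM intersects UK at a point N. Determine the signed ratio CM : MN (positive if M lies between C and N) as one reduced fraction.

Choose coordinates H = (0, 0), U = (1, 0), K = (0, 1), C = (2, -2).
1. M is the centroid of triangle HUK ⇒ M = (1/3, 1/3)
line CM meets UK at N = (-1/2, 3/2)
M = C + t·(N−C) with t = 2/3, so CM:MN = 2/3:1/3

CM:MN = 2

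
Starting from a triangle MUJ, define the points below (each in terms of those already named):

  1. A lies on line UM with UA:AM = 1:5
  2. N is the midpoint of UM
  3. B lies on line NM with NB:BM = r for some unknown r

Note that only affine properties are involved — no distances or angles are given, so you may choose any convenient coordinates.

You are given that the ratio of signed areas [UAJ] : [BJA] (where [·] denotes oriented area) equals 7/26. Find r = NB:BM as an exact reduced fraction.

r = 4/3

Choose coordinates M = (0, 0), U = (1, 0), J = (0, 1).
1. A lies on line UM with UA:AM = 1:5 ⇒ A = (5/6, 0)
2. N is the midpoint of UM ⇒ N = (1/2, 0)
3. With NB:BM = r, write λ = r/(r+1) so B = N + λ·(M−N); B is affine-linear in λ
Every point depending on B is an affine combination of B and λ-independent points, so each such coordinate is linear in λ; the λ² term in each signed area is a multiple of (M−N)×(M−N) = 0, so 2·[UAJ] and 2·[BJA] are each linear in λ. Evaluating at λ=0 and λ=1:
  2·[UAJ] = -1/6,   2·[BJA] = -1/2·λ − 1/3
So [UAJ]:[BJA] = (-1/6) / (-1/2·λ − 1/3). Setting this equal to 7/26:
  -1/6 = 7/26·(-1/2·λ − 1/3)  ⇒  λ = 4/7
Then r = λ/(1−λ) = (4/7)/(3/7) = 4/3. Check: with r = 4/3, B = (3/14, 0) and [UAJ]:[BJA] = 7/26 as required.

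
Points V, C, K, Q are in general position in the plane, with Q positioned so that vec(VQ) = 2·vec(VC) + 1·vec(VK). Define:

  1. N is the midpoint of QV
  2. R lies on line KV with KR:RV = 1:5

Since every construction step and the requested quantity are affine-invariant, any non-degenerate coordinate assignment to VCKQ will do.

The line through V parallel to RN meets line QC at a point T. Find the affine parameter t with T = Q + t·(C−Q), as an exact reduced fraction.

Work in coordinates with V = (0, 0), C = (1, 0), K = (0, 1), Q = (2, 1).
1. N is the midpoint of QV ⇒ N = (1, 1/2)
2. R lies on line KV with KR:RV = 1:5 ⇒ R = (0, 5/6)
through V parallel to RN: direction (1, -1/3); meets QC at T = (3/4, -1/4)
T = Q + t·(C−Q) with t = 5/4

t = 5/4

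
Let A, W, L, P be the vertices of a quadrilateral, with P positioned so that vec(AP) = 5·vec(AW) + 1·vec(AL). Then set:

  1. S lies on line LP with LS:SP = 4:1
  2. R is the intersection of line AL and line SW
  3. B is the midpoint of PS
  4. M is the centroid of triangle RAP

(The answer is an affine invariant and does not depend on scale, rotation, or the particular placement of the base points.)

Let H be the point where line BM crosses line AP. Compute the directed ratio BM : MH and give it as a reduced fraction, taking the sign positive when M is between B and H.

BM:MH = -19/10

Work in coordinates with A = (0, 0), W = (1, 0), L = (0, 1), P = (5, 1).
1. S lies on line LP with LS:SP = 4:1 ⇒ S = (4, 1)
2. R is the intersection of line AL and line SW ⇒ R = (0, -1/3)
3. B is the midpoint of PS ⇒ B = (9/2, 1)
4. M is the centroid of triangle RAP ⇒ M = (5/3, 2/9)
line BM meets AP at H = (60/19, 12/19)
M = B + t·(H−B) with t = 19/9, so BM:MH = 19/9:-10/9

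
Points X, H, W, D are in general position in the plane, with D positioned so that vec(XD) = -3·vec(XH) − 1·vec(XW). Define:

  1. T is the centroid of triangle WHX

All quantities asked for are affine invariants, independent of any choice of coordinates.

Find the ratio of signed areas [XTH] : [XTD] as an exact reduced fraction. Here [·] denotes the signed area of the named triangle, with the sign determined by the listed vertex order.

[XTH]:[XTD] = -1/2

Work in coordinates with X = (0, 0), H = (1, 0), W = (0, 1), D = (-3, -1).
1. T is the centroid of triangle WHX ⇒ T = (1/3, 1/3)
2·[XTH] = -1/3, 2·[XTD] = 2/3
[XTH]:[XTD] = -1/3:2/3 = -1/2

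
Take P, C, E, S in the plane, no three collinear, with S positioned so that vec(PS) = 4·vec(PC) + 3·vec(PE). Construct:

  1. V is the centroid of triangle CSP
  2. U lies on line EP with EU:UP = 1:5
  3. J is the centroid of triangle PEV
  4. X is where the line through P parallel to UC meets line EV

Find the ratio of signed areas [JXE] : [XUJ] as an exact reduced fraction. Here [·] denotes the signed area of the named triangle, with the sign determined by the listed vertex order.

[JXE]:[XUJ] = 108/29

Assign P = (0, 0), C = (1, 0), E = (0, 1), S = (4, 3) — the answer is frame-independent, so this choice is without loss of generality.
1. V is the centroid of triangle CSP ⇒ V = (5/3, 1)
2. U lies on line EP with EU:UP = 1:5 ⇒ U = (0, 5/6)
3. J is the centroid of triangle PEV ⇒ J = (5/9, 2/3)
4. X is where the line through P parallel to UC meets line EV ⇒ X = (-6/5, 1)
2·[JXE] = -2/5, 2·[XUJ] = -29/270
[JXE]:[XUJ] = -2/5:-29/270 = 108/29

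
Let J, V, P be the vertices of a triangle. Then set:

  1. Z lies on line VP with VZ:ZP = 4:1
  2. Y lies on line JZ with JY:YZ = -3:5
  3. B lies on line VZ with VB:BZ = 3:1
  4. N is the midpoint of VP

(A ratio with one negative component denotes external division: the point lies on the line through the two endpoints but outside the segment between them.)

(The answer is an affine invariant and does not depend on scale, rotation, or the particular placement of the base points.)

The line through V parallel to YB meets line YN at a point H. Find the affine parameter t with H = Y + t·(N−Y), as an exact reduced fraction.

t = 6

Work in coordinates with J = (0, 0), V = (1, 0), P = (0, 1).
1. Z lies on line VP with VZ:ZP = 4:1 ⇒ Z = (1/5, 4/5)
2. Y lies on line JZ with JY:YZ = -3:5 ⇒ Y = (-3/10, -6/5)
3. B lies on line VZ with VB:BZ = 3:1 ⇒ B = (2/5, 3/5)
4. N is the midpoint of VP ⇒ N = (1/2, 1/2)
through V parallel to YB: direction (7/10, 9/5); meets YN at H = (9/2, 9)
H = Y + t·(N−Y) with t = 6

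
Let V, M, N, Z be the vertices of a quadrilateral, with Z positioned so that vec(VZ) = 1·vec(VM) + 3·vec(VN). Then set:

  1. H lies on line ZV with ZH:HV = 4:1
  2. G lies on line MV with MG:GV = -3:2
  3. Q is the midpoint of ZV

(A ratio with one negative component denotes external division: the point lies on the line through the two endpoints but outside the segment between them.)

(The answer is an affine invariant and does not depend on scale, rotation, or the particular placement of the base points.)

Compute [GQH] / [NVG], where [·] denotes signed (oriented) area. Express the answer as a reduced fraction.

[GQH]:[NVG] = 9/10

Work in coordinates with V = (0, 0), M = (1, 0), N = (0, 1), Z = (1, 3).
1. H lies on line ZV with ZH:HV = 4:1 ⇒ H = (1/5, 3/5)
2. G lies on line MV with MG:GV = -3:2 ⇒ G = (-2, 0)
3. Q is the midpoint of ZV ⇒ Q = (1/2, 3/2)
2·[GQH] = -9/5, 2·[NVG] = -2
[GQH]:[NVG] = -9/5:-2 = 9/10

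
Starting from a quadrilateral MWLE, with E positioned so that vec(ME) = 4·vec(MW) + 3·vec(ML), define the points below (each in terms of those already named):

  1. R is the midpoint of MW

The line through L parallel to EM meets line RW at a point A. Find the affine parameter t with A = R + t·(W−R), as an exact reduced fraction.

t = -11/3

Work in coordinates with M = (0, 0), W = (1, 0), L = (0, 1), E = (4, 3).
1. R is the midpoint of MW ⇒ R = (1/2, 0)
through L parallel to EM: direction (-4, -3); meets RW at A = (-4/3, 0)
A = R + t·(W−R) with t = -11/3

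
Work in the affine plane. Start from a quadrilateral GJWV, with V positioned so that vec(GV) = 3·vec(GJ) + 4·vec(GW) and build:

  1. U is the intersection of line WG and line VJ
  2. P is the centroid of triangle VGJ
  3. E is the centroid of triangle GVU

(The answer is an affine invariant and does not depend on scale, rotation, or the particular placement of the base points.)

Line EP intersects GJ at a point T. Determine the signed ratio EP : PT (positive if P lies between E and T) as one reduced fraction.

Choose coordinates G = (0, 0), J = (1, 0), W = (0, 1), V = (3, 4).
1. U is the intersection of line WG and line VJ ⇒ U = (0, -2)
2. P is the centroid of triangle VGJ ⇒ P = (4/3, 4/3)
3. E is the centroid of triangle GVU ⇒ E = (1, 2/3)
line EP meets GJ at T = (2/3, 0)
P = E + t·(T−E) with t = -1, so EP:PT = -1:2

EP:PT = -1/2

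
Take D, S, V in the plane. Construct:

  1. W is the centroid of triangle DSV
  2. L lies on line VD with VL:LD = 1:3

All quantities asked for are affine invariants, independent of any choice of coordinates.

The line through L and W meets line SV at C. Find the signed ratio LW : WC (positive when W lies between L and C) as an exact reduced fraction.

LW:WC = -1/4

Work in coordinates with D = (0, 0), S = (1, 0), V = (0, 1).
1. W is the centroid of triangle DSV ⇒ W = (1/3, 1/3)
2. L lies on line VD with VL:LD = 1:3 ⇒ L = (0, 3/4)
line LW meets SV at C = (-1, 2)
W = L + t·(C−L) with t = -1/3, so LW:WC = -1/3:4/3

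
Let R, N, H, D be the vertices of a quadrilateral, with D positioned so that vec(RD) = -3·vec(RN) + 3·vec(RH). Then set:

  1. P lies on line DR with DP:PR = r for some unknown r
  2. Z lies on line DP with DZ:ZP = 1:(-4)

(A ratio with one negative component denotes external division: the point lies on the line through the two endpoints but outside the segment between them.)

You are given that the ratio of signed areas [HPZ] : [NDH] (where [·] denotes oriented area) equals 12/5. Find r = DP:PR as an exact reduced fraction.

r = 3/2

Set R = (0, 0), N = (1, 0), H = (0, 1), D = (-3, 3); any affine frame gives the same invariant.
1. With DP:PR = r, write λ = r/(r+1) so P = D + λ·(R−D); P is affine-linear in λ
2. Z lies on line DP with DZ:ZP = 1:(-4) ⇒ Z is an affine combination of earlier points and hence also affine-linear in λ
Every point depending on P is an affine combination of P and λ-independent points, so each such coordinate is linear in λ; the λ² term in each signed area is a multiple of (R−D)×(R−D) = 0, so 2·[HPZ] and 2·[NDH] are each linear in λ. Evaluating at λ=0 and λ=1:
  2·[HPZ] = -4·λ,   2·[NDH] = -1
So [HPZ]:[NDH] = (-4·λ) / (-1). Setting this equal to 12/5:
  -4·λ = 12/5·(-1)  ⇒  λ = 3/5
Then r = λ/(1−λ) = (3/5)/(2/5) = 3/2. Check: with r = 3/2, P = (-6/5, 6/5) and [HPZ]:[NDH] = 12/5 as required.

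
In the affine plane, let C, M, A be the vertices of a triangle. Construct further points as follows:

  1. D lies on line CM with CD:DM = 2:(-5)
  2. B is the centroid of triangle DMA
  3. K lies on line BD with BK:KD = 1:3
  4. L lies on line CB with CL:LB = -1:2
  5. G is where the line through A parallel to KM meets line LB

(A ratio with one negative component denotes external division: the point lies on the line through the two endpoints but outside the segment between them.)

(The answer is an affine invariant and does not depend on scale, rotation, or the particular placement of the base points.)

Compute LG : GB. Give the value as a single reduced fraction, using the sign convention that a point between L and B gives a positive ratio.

LG:GB = -53/25

Set C = (0, 0), M = (1, 0), A = (0, 1); any affine frame gives the same invariant.
1. D lies on line CM with CD:DM = 2:(-5) ⇒ D = (-2/3, 0)
2. B is the centroid of triangle DMA ⇒ B = (1/9, 1/3)
3. K lies on line BD with BK:KD = 1:3 ⇒ K = (-1/12, 1/4)
4. L lies on line CB with CL:LB = -1:2 ⇒ L = (-1/9, -1/3)
5. G is where the line through A parallel to KM meets line LB ⇒ G = (13/42, 13/14)
G = L + t·(B−L) with t = 53/28, so LG:GB = t:(1−t) = 53/28:-25/28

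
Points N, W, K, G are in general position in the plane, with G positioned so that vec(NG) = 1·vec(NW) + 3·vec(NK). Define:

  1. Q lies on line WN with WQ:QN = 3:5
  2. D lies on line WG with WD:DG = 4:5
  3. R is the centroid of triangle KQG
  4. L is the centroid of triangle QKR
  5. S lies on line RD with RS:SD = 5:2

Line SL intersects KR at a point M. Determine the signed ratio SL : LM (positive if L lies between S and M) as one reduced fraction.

SL:LM = -71/126

Choose coordinates N = (0, 0), W = (1, 0), K = (0, 1), G = (1, 3).
1. Q lies on line WN with WQ:QN = 3:5 ⇒ Q = (5/8, 0)
2. D lies on line WG with WD:DG = 4:5 ⇒ D = (1, 4/3)
3. R is the centroid of triangle KQG ⇒ R = (13/24, 4/3)
4. L is the centroid of triangle QKR ⇒ L = (7/18, 7/9)
5. S lies on line RD with RS:SD = 5:2 ⇒ S = (73/84, 4/3)
line SL meets KR at M = (793/639, 1127/639)
L = S + t·(M−S) with t = -71/55, so SL:LM = -71/55:126/55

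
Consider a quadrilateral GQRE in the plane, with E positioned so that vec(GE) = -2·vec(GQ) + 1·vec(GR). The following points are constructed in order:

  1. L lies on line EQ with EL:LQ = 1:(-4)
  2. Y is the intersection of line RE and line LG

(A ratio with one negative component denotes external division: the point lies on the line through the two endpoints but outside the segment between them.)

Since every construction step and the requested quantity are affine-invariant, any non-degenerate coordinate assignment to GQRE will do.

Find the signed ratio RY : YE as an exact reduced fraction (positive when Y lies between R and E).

RY:YE = -9

Work in coordinates with G = (0, 0), Q = (1, 0), R = (0, 1), E = (-2, 1).
1. L lies on line EQ with EL:LQ = 1:(-4) ⇒ L = (-3, 4/3)
2. Y is the intersection of line RE and line LG ⇒ Y = (-9/4, 1)
Y = R + t·(E−R) with t = 9/8, so RY:YE = t:(1−t) = 9/8:-1/8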